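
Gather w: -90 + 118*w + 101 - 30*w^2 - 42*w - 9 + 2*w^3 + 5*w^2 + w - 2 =2*w^3 - 25*w^2 + 77*w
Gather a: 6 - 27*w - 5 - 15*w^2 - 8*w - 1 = -15*w^2 - 35*w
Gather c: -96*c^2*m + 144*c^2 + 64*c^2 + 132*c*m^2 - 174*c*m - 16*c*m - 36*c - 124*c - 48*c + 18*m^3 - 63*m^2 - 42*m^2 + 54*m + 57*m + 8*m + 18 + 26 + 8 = c^2*(208 - 96*m) + c*(132*m^2 - 190*m - 208) + 18*m^3 - 105*m^2 + 119*m + 52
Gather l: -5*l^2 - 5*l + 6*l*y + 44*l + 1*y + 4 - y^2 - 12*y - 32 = -5*l^2 + l*(6*y + 39) - y^2 - 11*y - 28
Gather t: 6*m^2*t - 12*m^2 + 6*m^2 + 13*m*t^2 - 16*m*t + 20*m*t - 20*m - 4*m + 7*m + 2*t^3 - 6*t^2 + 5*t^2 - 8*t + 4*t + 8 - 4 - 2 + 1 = -6*m^2 - 17*m + 2*t^3 + t^2*(13*m - 1) + t*(6*m^2 + 4*m - 4) + 3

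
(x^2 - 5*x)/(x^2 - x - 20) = x/(x + 4)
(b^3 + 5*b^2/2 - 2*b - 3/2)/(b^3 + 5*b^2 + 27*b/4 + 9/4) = 2*(b - 1)/(2*b + 3)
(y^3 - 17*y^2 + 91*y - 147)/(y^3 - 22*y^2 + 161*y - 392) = (y - 3)/(y - 8)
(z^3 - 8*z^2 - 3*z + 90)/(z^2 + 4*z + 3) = (z^2 - 11*z + 30)/(z + 1)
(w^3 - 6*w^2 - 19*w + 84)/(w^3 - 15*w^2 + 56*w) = (w^2 + w - 12)/(w*(w - 8))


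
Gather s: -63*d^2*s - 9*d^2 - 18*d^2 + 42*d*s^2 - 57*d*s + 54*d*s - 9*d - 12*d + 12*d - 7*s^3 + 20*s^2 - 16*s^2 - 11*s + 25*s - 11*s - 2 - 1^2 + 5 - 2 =-27*d^2 - 9*d - 7*s^3 + s^2*(42*d + 4) + s*(-63*d^2 - 3*d + 3)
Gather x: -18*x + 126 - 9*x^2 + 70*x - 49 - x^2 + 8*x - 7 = -10*x^2 + 60*x + 70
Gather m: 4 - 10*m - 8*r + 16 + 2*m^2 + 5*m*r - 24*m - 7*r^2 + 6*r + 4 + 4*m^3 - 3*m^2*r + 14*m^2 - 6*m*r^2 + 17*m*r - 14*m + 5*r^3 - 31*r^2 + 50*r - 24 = 4*m^3 + m^2*(16 - 3*r) + m*(-6*r^2 + 22*r - 48) + 5*r^3 - 38*r^2 + 48*r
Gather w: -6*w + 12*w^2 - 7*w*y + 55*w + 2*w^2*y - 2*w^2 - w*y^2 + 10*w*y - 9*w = w^2*(2*y + 10) + w*(-y^2 + 3*y + 40)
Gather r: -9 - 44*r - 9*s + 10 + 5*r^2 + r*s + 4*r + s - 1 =5*r^2 + r*(s - 40) - 8*s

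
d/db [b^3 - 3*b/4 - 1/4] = 3*b^2 - 3/4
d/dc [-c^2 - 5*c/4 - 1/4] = -2*c - 5/4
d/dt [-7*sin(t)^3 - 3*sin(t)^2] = -3*(7*sin(t) + 2)*sin(t)*cos(t)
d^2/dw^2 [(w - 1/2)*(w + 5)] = 2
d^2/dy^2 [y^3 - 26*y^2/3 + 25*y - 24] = 6*y - 52/3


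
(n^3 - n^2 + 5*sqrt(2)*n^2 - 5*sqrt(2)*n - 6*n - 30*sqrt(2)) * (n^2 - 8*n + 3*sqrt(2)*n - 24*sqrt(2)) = n^5 - 9*n^4 + 8*sqrt(2)*n^4 - 72*sqrt(2)*n^3 + 32*n^3 - 222*n^2 + 16*sqrt(2)*n^2 + 60*n + 384*sqrt(2)*n + 1440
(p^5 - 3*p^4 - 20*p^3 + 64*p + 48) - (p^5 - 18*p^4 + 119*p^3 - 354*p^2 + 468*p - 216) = 15*p^4 - 139*p^3 + 354*p^2 - 404*p + 264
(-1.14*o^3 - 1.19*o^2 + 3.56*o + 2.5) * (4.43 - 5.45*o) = 6.213*o^4 + 1.4353*o^3 - 24.6737*o^2 + 2.1458*o + 11.075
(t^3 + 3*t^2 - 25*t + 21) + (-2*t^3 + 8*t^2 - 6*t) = -t^3 + 11*t^2 - 31*t + 21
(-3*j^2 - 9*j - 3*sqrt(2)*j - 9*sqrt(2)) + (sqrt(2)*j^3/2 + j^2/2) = sqrt(2)*j^3/2 - 5*j^2/2 - 9*j - 3*sqrt(2)*j - 9*sqrt(2)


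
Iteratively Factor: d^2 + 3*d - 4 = (d - 1)*(d + 4)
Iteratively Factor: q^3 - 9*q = (q)*(q^2 - 9) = q*(q + 3)*(q - 3)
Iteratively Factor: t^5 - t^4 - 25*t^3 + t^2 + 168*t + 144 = (t - 4)*(t^4 + 3*t^3 - 13*t^2 - 51*t - 36) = (t - 4)^2*(t^3 + 7*t^2 + 15*t + 9) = (t - 4)^2*(t + 3)*(t^2 + 4*t + 3) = (t - 4)^2*(t + 3)^2*(t + 1)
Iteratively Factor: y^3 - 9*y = (y - 3)*(y^2 + 3*y) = (y - 3)*(y + 3)*(y)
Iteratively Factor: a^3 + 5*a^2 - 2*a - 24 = (a + 4)*(a^2 + a - 6) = (a + 3)*(a + 4)*(a - 2)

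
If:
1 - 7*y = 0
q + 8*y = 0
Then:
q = -8/7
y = 1/7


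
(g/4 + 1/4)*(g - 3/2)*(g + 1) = g^3/4 + g^2/8 - g/2 - 3/8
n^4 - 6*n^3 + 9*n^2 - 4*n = n*(n - 4)*(n - 1)^2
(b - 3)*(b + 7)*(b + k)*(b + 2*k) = b^4 + 3*b^3*k + 4*b^3 + 2*b^2*k^2 + 12*b^2*k - 21*b^2 + 8*b*k^2 - 63*b*k - 42*k^2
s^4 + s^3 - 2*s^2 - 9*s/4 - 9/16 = (s - 3/2)*(s + 1/2)^2*(s + 3/2)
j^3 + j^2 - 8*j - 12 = (j - 3)*(j + 2)^2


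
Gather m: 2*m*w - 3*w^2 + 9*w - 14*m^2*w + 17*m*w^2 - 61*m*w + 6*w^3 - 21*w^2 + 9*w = -14*m^2*w + m*(17*w^2 - 59*w) + 6*w^3 - 24*w^2 + 18*w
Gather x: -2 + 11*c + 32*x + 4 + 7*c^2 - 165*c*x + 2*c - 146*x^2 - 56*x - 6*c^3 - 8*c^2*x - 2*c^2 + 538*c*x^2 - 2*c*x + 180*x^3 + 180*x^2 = -6*c^3 + 5*c^2 + 13*c + 180*x^3 + x^2*(538*c + 34) + x*(-8*c^2 - 167*c - 24) + 2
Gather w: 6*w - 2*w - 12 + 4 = 4*w - 8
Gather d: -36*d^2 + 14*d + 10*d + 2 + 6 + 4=-36*d^2 + 24*d + 12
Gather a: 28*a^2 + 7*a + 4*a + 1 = 28*a^2 + 11*a + 1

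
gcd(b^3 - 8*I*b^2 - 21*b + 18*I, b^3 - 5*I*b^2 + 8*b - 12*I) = 1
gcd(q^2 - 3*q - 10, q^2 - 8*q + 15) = q - 5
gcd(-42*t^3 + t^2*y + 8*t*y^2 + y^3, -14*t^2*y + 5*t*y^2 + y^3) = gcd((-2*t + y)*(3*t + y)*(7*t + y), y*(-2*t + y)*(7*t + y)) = -14*t^2 + 5*t*y + y^2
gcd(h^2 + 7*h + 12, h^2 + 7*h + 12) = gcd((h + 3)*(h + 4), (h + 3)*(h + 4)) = h^2 + 7*h + 12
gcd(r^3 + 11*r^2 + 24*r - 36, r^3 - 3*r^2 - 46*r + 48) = r^2 + 5*r - 6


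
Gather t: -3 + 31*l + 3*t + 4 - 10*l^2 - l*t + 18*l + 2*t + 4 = -10*l^2 + 49*l + t*(5 - l) + 5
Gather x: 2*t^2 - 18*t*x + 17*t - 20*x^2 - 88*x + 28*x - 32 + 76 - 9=2*t^2 + 17*t - 20*x^2 + x*(-18*t - 60) + 35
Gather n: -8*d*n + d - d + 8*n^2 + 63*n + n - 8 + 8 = 8*n^2 + n*(64 - 8*d)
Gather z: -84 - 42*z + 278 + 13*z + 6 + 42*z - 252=13*z - 52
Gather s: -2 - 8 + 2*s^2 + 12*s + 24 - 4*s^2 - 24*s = -2*s^2 - 12*s + 14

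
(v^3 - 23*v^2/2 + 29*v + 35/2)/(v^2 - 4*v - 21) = (2*v^2 - 9*v - 5)/(2*(v + 3))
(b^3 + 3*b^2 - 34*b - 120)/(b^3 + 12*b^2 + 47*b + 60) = (b - 6)/(b + 3)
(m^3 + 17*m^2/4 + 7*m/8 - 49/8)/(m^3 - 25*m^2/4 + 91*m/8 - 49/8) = (8*m^2 + 42*m + 49)/(8*m^2 - 42*m + 49)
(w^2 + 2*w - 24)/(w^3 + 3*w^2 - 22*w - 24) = 1/(w + 1)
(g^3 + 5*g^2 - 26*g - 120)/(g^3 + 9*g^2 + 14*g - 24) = (g - 5)/(g - 1)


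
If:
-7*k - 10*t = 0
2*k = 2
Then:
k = 1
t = -7/10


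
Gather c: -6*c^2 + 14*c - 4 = -6*c^2 + 14*c - 4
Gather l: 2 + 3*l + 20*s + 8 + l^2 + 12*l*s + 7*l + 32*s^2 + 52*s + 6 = l^2 + l*(12*s + 10) + 32*s^2 + 72*s + 16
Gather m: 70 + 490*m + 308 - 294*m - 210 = 196*m + 168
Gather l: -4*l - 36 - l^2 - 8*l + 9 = -l^2 - 12*l - 27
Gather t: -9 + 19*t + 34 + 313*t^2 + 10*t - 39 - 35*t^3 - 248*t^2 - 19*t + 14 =-35*t^3 + 65*t^2 + 10*t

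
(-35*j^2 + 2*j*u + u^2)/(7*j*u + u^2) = (-5*j + u)/u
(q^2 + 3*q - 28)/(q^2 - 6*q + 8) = (q + 7)/(q - 2)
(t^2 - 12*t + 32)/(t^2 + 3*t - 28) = (t - 8)/(t + 7)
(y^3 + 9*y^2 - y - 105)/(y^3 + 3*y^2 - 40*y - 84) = (y^2 + 2*y - 15)/(y^2 - 4*y - 12)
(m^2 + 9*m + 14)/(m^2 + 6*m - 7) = (m + 2)/(m - 1)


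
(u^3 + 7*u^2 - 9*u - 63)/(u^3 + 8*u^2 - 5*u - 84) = (u + 3)/(u + 4)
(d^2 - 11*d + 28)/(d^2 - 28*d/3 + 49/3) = 3*(d - 4)/(3*d - 7)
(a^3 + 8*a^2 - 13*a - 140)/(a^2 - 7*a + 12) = (a^2 + 12*a + 35)/(a - 3)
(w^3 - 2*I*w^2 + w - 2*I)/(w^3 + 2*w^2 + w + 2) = (w - 2*I)/(w + 2)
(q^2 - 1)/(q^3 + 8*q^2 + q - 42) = (q^2 - 1)/(q^3 + 8*q^2 + q - 42)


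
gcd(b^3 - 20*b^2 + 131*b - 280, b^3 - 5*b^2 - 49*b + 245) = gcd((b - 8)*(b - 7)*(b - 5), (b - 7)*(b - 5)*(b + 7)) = b^2 - 12*b + 35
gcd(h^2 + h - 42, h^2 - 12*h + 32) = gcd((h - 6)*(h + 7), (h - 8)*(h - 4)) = 1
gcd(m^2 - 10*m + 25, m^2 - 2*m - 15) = m - 5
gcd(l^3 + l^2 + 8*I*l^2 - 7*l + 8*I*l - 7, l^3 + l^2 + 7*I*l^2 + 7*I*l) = l^2 + l*(1 + 7*I) + 7*I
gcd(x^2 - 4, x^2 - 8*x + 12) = x - 2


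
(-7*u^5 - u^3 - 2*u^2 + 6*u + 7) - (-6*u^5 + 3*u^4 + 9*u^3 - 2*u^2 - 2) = -u^5 - 3*u^4 - 10*u^3 + 6*u + 9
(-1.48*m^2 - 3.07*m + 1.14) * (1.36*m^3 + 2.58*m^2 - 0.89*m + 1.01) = -2.0128*m^5 - 7.9936*m^4 - 5.053*m^3 + 4.1787*m^2 - 4.1153*m + 1.1514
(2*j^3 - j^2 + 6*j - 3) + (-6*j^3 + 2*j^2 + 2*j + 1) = -4*j^3 + j^2 + 8*j - 2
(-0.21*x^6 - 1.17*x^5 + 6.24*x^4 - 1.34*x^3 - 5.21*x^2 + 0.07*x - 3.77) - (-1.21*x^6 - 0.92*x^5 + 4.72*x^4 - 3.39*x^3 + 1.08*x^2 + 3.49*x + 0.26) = 1.0*x^6 - 0.25*x^5 + 1.52*x^4 + 2.05*x^3 - 6.29*x^2 - 3.42*x - 4.03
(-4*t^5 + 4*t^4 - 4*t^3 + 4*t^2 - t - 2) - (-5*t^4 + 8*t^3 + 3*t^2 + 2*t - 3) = -4*t^5 + 9*t^4 - 12*t^3 + t^2 - 3*t + 1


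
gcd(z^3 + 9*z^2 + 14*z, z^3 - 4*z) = z^2 + 2*z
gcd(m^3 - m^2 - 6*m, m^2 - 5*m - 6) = 1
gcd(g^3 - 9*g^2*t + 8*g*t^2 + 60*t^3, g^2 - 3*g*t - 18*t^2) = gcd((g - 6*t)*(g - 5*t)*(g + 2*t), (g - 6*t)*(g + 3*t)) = -g + 6*t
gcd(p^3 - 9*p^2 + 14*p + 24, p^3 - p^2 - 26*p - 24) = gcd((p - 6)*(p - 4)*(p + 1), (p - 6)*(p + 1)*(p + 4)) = p^2 - 5*p - 6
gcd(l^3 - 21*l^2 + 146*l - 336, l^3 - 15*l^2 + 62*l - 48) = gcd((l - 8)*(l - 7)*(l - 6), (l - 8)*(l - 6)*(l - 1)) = l^2 - 14*l + 48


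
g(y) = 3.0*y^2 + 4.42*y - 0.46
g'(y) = 6.0*y + 4.42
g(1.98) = 20.05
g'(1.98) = 16.30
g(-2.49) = 7.13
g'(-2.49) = -10.52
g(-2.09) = 3.41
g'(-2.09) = -8.12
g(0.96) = 6.55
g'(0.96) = 10.18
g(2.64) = 32.12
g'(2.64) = 20.26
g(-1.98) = 2.55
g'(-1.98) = -7.46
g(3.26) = 45.83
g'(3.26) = 23.98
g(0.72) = 4.28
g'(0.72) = 8.74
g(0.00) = -0.46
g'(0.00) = 4.42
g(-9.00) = 202.76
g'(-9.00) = -49.58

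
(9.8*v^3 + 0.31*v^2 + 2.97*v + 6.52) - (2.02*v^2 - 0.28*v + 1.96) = 9.8*v^3 - 1.71*v^2 + 3.25*v + 4.56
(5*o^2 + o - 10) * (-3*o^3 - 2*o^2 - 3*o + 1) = -15*o^5 - 13*o^4 + 13*o^3 + 22*o^2 + 31*o - 10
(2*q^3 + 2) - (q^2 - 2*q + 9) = 2*q^3 - q^2 + 2*q - 7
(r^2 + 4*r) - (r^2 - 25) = 4*r + 25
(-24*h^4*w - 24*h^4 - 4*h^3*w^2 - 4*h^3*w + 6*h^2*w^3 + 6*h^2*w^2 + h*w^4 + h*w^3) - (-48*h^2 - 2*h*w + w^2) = -24*h^4*w - 24*h^4 - 4*h^3*w^2 - 4*h^3*w + 6*h^2*w^3 + 6*h^2*w^2 + 48*h^2 + h*w^4 + h*w^3 + 2*h*w - w^2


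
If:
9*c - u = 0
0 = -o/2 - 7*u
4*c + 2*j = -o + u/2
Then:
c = u/9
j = 253*u/36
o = -14*u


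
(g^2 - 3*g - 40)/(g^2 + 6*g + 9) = (g^2 - 3*g - 40)/(g^2 + 6*g + 9)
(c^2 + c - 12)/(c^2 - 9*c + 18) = (c + 4)/(c - 6)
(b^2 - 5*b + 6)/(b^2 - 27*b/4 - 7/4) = 4*(-b^2 + 5*b - 6)/(-4*b^2 + 27*b + 7)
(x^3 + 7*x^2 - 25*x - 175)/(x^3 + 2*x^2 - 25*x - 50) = (x + 7)/(x + 2)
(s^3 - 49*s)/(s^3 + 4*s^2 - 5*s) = (s^2 - 49)/(s^2 + 4*s - 5)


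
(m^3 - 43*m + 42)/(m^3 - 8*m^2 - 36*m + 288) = (m^2 + 6*m - 7)/(m^2 - 2*m - 48)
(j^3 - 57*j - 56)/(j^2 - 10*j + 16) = (j^2 + 8*j + 7)/(j - 2)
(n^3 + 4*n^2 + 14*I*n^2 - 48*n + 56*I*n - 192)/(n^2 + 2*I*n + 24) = (n^2 + n*(4 + 8*I) + 32*I)/(n - 4*I)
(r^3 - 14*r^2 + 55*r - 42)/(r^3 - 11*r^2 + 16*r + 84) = (r - 1)/(r + 2)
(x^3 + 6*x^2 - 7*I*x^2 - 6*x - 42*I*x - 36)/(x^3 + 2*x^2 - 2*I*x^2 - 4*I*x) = (x^3 + x^2*(6 - 7*I) - 6*x*(1 + 7*I) - 36)/(x*(x^2 + 2*x*(1 - I) - 4*I))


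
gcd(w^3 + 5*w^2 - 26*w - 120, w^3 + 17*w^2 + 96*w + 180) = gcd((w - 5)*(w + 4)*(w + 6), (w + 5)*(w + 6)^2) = w + 6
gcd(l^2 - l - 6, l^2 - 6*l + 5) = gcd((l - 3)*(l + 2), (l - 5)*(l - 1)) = 1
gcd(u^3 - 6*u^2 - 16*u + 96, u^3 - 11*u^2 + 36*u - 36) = u - 6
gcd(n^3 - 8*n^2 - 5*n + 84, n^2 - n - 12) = n^2 - n - 12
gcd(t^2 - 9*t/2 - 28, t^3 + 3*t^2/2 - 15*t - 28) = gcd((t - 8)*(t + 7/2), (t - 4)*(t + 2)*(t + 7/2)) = t + 7/2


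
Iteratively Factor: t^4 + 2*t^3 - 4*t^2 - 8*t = (t - 2)*(t^3 + 4*t^2 + 4*t) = (t - 2)*(t + 2)*(t^2 + 2*t) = t*(t - 2)*(t + 2)*(t + 2)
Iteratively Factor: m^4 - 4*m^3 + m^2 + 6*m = (m)*(m^3 - 4*m^2 + m + 6) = m*(m - 2)*(m^2 - 2*m - 3) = m*(m - 2)*(m + 1)*(m - 3)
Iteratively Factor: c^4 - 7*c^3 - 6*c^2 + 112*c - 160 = (c - 2)*(c^3 - 5*c^2 - 16*c + 80) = (c - 4)*(c - 2)*(c^2 - c - 20) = (c - 5)*(c - 4)*(c - 2)*(c + 4)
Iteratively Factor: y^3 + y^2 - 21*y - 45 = (y + 3)*(y^2 - 2*y - 15) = (y - 5)*(y + 3)*(y + 3)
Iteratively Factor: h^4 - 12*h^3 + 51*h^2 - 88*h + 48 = (h - 4)*(h^3 - 8*h^2 + 19*h - 12) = (h - 4)*(h - 1)*(h^2 - 7*h + 12) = (h - 4)^2*(h - 1)*(h - 3)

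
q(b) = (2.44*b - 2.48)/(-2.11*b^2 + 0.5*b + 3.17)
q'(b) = (2.44*b - 2.48)*(4.22*b - 0.5)/(-2.11*b^2 + 0.5*b + 3.17)^2 + 2.44/(-2.11*b^2 + 0.5*b + 3.17) = (5.1484*b^2 - 10.4656*b + 8.9748)/(4.4521*b^4 - 2.11*b^3 - 13.1274*b^2 + 3.17*b + 10.0489)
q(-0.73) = -2.54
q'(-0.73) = 6.85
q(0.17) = -0.65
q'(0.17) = 0.72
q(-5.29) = 0.26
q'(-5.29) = 0.06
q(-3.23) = 0.51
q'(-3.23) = 0.23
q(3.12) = -0.32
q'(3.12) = 0.11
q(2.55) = -0.40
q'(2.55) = 0.18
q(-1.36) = 4.10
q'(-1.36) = 16.40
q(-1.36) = 4.10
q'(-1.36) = 16.40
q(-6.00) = 0.23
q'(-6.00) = 0.04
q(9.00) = -0.12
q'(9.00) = 0.01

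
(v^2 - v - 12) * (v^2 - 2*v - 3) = v^4 - 3*v^3 - 13*v^2 + 27*v + 36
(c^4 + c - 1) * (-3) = -3*c^4 - 3*c + 3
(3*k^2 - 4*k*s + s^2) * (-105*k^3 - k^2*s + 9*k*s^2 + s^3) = -315*k^5 + 417*k^4*s - 74*k^3*s^2 - 34*k^2*s^3 + 5*k*s^4 + s^5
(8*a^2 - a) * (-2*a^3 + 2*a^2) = -16*a^5 + 18*a^4 - 2*a^3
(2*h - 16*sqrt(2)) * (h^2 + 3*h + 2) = 2*h^3 - 16*sqrt(2)*h^2 + 6*h^2 - 48*sqrt(2)*h + 4*h - 32*sqrt(2)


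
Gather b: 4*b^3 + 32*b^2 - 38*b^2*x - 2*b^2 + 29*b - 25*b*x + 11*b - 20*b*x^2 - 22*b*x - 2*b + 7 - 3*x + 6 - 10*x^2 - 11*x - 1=4*b^3 + b^2*(30 - 38*x) + b*(-20*x^2 - 47*x + 38) - 10*x^2 - 14*x + 12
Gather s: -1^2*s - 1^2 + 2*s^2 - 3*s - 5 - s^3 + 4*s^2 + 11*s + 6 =-s^3 + 6*s^2 + 7*s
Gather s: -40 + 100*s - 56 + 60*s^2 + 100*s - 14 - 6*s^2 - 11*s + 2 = 54*s^2 + 189*s - 108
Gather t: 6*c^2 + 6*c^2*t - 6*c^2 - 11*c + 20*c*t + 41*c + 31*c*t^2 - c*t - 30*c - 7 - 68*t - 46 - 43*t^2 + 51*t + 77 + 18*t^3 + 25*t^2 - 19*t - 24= 18*t^3 + t^2*(31*c - 18) + t*(6*c^2 + 19*c - 36)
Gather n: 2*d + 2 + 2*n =2*d + 2*n + 2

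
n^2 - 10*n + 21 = (n - 7)*(n - 3)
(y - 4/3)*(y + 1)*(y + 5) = y^3 + 14*y^2/3 - 3*y - 20/3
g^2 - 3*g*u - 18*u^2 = (g - 6*u)*(g + 3*u)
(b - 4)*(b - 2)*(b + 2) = b^3 - 4*b^2 - 4*b + 16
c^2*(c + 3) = c^3 + 3*c^2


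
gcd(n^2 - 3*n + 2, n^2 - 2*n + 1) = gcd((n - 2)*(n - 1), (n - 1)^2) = n - 1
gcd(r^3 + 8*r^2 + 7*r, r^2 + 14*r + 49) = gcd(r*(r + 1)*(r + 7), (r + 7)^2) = r + 7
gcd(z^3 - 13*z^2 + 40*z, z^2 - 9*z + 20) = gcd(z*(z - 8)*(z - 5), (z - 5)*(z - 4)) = z - 5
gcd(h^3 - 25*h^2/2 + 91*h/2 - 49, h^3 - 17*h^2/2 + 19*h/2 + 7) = h^2 - 9*h + 14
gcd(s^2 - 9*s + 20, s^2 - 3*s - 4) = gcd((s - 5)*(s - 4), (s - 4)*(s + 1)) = s - 4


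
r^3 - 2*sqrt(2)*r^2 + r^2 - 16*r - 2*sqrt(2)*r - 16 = (r + 1)*(r - 4*sqrt(2))*(r + 2*sqrt(2))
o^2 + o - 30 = (o - 5)*(o + 6)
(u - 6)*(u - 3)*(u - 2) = u^3 - 11*u^2 + 36*u - 36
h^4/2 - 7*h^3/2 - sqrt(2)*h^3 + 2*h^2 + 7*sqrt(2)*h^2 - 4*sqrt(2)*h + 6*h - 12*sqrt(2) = (h/2 + 1/2)*(h - 6)*(h - 2)*(h - 2*sqrt(2))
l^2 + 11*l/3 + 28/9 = (l + 4/3)*(l + 7/3)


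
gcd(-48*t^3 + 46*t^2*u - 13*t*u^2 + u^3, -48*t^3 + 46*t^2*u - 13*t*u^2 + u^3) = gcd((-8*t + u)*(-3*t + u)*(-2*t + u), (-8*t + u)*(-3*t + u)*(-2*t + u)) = 48*t^3 - 46*t^2*u + 13*t*u^2 - u^3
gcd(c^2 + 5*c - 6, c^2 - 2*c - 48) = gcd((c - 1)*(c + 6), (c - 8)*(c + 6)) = c + 6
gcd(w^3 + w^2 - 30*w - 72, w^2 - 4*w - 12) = w - 6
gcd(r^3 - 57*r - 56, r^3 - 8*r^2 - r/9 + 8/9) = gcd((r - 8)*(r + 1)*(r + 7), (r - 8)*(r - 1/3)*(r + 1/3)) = r - 8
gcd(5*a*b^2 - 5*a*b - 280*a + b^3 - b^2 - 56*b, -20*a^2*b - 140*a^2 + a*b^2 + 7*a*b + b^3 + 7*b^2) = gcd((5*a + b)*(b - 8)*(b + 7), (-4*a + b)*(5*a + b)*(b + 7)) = 5*a*b + 35*a + b^2 + 7*b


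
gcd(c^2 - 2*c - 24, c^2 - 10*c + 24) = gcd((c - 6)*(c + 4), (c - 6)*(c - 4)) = c - 6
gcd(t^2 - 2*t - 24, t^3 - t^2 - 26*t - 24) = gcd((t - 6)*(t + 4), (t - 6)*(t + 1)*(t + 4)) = t^2 - 2*t - 24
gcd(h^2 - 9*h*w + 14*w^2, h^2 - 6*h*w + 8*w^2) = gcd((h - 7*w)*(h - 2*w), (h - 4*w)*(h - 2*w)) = -h + 2*w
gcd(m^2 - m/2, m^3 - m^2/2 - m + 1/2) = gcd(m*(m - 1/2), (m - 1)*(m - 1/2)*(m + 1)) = m - 1/2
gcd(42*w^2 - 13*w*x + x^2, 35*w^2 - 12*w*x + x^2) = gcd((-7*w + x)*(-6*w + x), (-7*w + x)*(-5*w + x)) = -7*w + x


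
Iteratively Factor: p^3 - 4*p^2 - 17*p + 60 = (p + 4)*(p^2 - 8*p + 15) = (p - 5)*(p + 4)*(p - 3)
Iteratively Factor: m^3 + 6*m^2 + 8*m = (m + 4)*(m^2 + 2*m) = m*(m + 4)*(m + 2)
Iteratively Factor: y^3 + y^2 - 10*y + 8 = (y + 4)*(y^2 - 3*y + 2) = (y - 1)*(y + 4)*(y - 2)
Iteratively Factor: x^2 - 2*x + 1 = (x - 1)*(x - 1)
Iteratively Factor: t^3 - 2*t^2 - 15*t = (t + 3)*(t^2 - 5*t) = t*(t + 3)*(t - 5)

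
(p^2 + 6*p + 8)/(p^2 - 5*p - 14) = (p + 4)/(p - 7)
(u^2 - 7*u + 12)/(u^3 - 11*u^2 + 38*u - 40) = (u - 3)/(u^2 - 7*u + 10)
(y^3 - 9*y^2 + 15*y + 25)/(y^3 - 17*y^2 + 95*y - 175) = (y + 1)/(y - 7)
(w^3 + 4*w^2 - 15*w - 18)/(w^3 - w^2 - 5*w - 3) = (w + 6)/(w + 1)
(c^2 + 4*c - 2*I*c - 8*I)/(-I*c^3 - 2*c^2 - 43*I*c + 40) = (I*c^2 + c*(2 + 4*I) + 8)/(c^3 - 2*I*c^2 + 43*c + 40*I)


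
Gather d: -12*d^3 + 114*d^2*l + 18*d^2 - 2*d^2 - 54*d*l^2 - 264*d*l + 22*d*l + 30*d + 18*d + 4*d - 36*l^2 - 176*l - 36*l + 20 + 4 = -12*d^3 + d^2*(114*l + 16) + d*(-54*l^2 - 242*l + 52) - 36*l^2 - 212*l + 24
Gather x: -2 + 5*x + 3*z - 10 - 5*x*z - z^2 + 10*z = x*(5 - 5*z) - z^2 + 13*z - 12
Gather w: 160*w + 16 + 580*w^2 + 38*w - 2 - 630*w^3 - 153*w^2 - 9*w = -630*w^3 + 427*w^2 + 189*w + 14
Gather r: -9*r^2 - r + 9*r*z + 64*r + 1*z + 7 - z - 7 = -9*r^2 + r*(9*z + 63)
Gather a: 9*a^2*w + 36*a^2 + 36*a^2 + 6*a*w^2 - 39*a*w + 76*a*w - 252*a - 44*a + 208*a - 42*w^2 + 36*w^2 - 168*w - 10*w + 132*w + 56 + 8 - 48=a^2*(9*w + 72) + a*(6*w^2 + 37*w - 88) - 6*w^2 - 46*w + 16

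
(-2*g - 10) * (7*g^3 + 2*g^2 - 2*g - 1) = -14*g^4 - 74*g^3 - 16*g^2 + 22*g + 10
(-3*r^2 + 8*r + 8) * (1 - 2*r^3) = 6*r^5 - 16*r^4 - 16*r^3 - 3*r^2 + 8*r + 8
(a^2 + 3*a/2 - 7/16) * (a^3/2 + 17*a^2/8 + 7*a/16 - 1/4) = a^5/2 + 23*a^4/8 + 109*a^3/32 - 67*a^2/128 - 145*a/256 + 7/64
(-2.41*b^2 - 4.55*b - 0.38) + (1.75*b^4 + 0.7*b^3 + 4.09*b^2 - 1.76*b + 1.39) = 1.75*b^4 + 0.7*b^3 + 1.68*b^2 - 6.31*b + 1.01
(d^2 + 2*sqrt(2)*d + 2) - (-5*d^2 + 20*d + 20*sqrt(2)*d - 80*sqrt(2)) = 6*d^2 - 18*sqrt(2)*d - 20*d + 2 + 80*sqrt(2)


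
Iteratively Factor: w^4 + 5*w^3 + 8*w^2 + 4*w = (w + 1)*(w^3 + 4*w^2 + 4*w) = (w + 1)*(w + 2)*(w^2 + 2*w) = w*(w + 1)*(w + 2)*(w + 2)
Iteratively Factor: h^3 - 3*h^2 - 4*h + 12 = (h - 2)*(h^2 - h - 6) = (h - 2)*(h + 2)*(h - 3)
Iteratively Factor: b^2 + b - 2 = (b - 1)*(b + 2)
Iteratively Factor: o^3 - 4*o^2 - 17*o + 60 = (o - 3)*(o^2 - o - 20) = (o - 3)*(o + 4)*(o - 5)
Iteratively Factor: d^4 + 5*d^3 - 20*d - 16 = (d - 2)*(d^3 + 7*d^2 + 14*d + 8) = (d - 2)*(d + 4)*(d^2 + 3*d + 2) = (d - 2)*(d + 1)*(d + 4)*(d + 2)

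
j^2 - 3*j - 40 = (j - 8)*(j + 5)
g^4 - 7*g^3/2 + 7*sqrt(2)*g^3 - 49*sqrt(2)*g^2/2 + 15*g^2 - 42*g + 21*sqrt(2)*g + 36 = (g - 2)*(g - 3/2)*(g + sqrt(2))*(g + 6*sqrt(2))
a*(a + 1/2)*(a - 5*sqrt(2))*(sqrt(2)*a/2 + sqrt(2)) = sqrt(2)*a^4/2 - 5*a^3 + 5*sqrt(2)*a^3/4 - 25*a^2/2 + sqrt(2)*a^2/2 - 5*a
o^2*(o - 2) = o^3 - 2*o^2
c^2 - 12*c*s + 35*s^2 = (c - 7*s)*(c - 5*s)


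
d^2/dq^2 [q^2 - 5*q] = 2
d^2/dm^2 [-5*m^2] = -10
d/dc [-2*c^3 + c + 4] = 1 - 6*c^2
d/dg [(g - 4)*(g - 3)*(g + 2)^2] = 4*g^3 - 9*g^2 - 24*g + 20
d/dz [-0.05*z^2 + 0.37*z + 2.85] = 0.37 - 0.1*z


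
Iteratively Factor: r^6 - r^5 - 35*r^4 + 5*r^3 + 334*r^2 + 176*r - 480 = (r - 5)*(r^5 + 4*r^4 - 15*r^3 - 70*r^2 - 16*r + 96) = (r - 5)*(r - 4)*(r^4 + 8*r^3 + 17*r^2 - 2*r - 24) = (r - 5)*(r - 4)*(r - 1)*(r^3 + 9*r^2 + 26*r + 24) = (r - 5)*(r - 4)*(r - 1)*(r + 4)*(r^2 + 5*r + 6) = (r - 5)*(r - 4)*(r - 1)*(r + 2)*(r + 4)*(r + 3)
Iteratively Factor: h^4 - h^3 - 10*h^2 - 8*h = (h)*(h^3 - h^2 - 10*h - 8) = h*(h - 4)*(h^2 + 3*h + 2) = h*(h - 4)*(h + 2)*(h + 1)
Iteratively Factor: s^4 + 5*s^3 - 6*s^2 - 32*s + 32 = (s - 2)*(s^3 + 7*s^2 + 8*s - 16) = (s - 2)*(s + 4)*(s^2 + 3*s - 4) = (s - 2)*(s + 4)^2*(s - 1)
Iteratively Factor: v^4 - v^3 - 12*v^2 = (v)*(v^3 - v^2 - 12*v) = v^2*(v^2 - v - 12) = v^2*(v - 4)*(v + 3)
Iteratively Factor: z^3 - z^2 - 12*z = (z - 4)*(z^2 + 3*z) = z*(z - 4)*(z + 3)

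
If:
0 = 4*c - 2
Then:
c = 1/2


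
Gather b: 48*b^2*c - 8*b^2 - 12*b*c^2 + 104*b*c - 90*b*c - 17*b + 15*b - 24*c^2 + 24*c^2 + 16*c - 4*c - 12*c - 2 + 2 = b^2*(48*c - 8) + b*(-12*c^2 + 14*c - 2)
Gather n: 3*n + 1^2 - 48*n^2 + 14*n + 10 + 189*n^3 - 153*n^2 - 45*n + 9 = 189*n^3 - 201*n^2 - 28*n + 20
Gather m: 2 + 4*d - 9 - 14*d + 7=-10*d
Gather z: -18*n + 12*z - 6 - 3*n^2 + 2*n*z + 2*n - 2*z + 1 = -3*n^2 - 16*n + z*(2*n + 10) - 5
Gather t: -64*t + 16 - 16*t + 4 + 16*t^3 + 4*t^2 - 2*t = 16*t^3 + 4*t^2 - 82*t + 20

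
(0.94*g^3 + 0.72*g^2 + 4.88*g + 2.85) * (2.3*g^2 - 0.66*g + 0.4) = 2.162*g^5 + 1.0356*g^4 + 11.1248*g^3 + 3.6222*g^2 + 0.0709999999999997*g + 1.14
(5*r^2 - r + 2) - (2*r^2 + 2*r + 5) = 3*r^2 - 3*r - 3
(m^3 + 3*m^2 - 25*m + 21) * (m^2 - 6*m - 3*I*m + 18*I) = m^5 - 3*m^4 - 3*I*m^4 - 43*m^3 + 9*I*m^3 + 171*m^2 + 129*I*m^2 - 126*m - 513*I*m + 378*I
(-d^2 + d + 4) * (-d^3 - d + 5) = d^5 - d^4 - 3*d^3 - 6*d^2 + d + 20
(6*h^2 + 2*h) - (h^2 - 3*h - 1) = 5*h^2 + 5*h + 1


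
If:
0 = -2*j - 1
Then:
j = -1/2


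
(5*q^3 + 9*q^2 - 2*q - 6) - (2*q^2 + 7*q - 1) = 5*q^3 + 7*q^2 - 9*q - 5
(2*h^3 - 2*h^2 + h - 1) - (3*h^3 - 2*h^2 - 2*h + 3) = -h^3 + 3*h - 4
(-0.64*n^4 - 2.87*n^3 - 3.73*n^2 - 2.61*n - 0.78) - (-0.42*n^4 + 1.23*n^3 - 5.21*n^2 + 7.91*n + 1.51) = -0.22*n^4 - 4.1*n^3 + 1.48*n^2 - 10.52*n - 2.29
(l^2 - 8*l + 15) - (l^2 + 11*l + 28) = -19*l - 13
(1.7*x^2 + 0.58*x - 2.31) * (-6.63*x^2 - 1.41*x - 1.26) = -11.271*x^4 - 6.2424*x^3 + 12.3555*x^2 + 2.5263*x + 2.9106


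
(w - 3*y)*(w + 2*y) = w^2 - w*y - 6*y^2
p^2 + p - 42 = (p - 6)*(p + 7)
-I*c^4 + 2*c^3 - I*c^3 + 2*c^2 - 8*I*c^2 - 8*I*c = c*(c - 2*I)*(c + 4*I)*(-I*c - I)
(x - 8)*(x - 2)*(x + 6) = x^3 - 4*x^2 - 44*x + 96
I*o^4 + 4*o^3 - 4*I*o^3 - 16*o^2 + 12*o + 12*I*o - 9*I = (o - 3)*(o - 3*I)*(o - I)*(I*o - I)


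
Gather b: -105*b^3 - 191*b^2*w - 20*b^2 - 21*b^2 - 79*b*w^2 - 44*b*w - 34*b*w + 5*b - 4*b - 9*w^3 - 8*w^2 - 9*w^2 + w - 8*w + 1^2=-105*b^3 + b^2*(-191*w - 41) + b*(-79*w^2 - 78*w + 1) - 9*w^3 - 17*w^2 - 7*w + 1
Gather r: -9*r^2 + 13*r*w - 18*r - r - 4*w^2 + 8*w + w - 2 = -9*r^2 + r*(13*w - 19) - 4*w^2 + 9*w - 2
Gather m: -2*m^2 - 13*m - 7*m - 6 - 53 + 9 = -2*m^2 - 20*m - 50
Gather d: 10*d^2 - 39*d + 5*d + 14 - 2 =10*d^2 - 34*d + 12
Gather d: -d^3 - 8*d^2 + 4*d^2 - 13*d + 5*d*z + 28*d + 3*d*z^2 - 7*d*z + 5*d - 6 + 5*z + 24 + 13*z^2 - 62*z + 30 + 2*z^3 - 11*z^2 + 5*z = -d^3 - 4*d^2 + d*(3*z^2 - 2*z + 20) + 2*z^3 + 2*z^2 - 52*z + 48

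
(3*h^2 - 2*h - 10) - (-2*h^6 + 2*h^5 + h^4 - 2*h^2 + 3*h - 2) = 2*h^6 - 2*h^5 - h^4 + 5*h^2 - 5*h - 8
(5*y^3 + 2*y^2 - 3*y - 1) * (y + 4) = 5*y^4 + 22*y^3 + 5*y^2 - 13*y - 4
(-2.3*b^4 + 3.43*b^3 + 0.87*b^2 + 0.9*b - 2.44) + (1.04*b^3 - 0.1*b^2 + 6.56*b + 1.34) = -2.3*b^4 + 4.47*b^3 + 0.77*b^2 + 7.46*b - 1.1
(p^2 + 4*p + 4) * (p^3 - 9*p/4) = p^5 + 4*p^4 + 7*p^3/4 - 9*p^2 - 9*p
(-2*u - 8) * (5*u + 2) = -10*u^2 - 44*u - 16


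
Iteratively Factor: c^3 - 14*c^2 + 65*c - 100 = (c - 5)*(c^2 - 9*c + 20) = (c - 5)*(c - 4)*(c - 5)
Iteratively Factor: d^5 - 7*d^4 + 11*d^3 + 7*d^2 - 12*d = (d - 4)*(d^4 - 3*d^3 - d^2 + 3*d) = d*(d - 4)*(d^3 - 3*d^2 - d + 3) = d*(d - 4)*(d - 3)*(d^2 - 1) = d*(d - 4)*(d - 3)*(d - 1)*(d + 1)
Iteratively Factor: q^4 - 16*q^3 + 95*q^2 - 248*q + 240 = (q - 4)*(q^3 - 12*q^2 + 47*q - 60) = (q - 4)*(q - 3)*(q^2 - 9*q + 20) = (q - 4)^2*(q - 3)*(q - 5)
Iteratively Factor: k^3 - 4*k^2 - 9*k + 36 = (k + 3)*(k^2 - 7*k + 12) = (k - 4)*(k + 3)*(k - 3)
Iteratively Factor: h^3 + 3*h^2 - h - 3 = (h + 1)*(h^2 + 2*h - 3) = (h + 1)*(h + 3)*(h - 1)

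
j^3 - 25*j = j*(j - 5)*(j + 5)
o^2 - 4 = (o - 2)*(o + 2)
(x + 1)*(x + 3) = x^2 + 4*x + 3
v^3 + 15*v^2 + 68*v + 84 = (v + 2)*(v + 6)*(v + 7)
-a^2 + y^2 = (-a + y)*(a + y)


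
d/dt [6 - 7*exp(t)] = -7*exp(t)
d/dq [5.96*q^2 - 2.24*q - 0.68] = 11.92*q - 2.24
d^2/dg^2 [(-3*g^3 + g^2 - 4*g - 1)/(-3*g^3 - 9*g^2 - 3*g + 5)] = 2*(-90*g^6 + 27*g^5 + 675*g^4 + 588*g^3 + 360*g^2 + 891*g + 89)/(27*g^9 + 243*g^8 + 810*g^7 + 1080*g^6 - 1242*g^4 - 558*g^3 + 540*g^2 + 225*g - 125)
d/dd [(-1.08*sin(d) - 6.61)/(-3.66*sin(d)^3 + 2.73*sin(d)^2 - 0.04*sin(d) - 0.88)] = (-7.9056*sin(d)^3 - 69.6294*sin(d)^2 + 36.0906*sin(d) + 0.686)*cos(d)/(13.3956*sin(d)^6 - 19.9836*sin(d)^5 + 7.7457*sin(d)^4 + 6.2232*sin(d)^3 - 4.8032*sin(d)^2 + 0.0704*sin(d) + 0.7744)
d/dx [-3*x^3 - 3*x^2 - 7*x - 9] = -9*x^2 - 6*x - 7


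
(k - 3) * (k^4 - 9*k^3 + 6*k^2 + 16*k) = k^5 - 12*k^4 + 33*k^3 - 2*k^2 - 48*k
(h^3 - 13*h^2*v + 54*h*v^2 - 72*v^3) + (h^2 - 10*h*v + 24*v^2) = h^3 - 13*h^2*v + h^2 + 54*h*v^2 - 10*h*v - 72*v^3 + 24*v^2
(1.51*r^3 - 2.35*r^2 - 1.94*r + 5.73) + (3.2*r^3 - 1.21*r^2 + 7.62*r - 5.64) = 4.71*r^3 - 3.56*r^2 + 5.68*r + 0.0900000000000007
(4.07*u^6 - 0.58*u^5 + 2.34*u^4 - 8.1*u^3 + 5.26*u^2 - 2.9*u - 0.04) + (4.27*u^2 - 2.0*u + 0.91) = 4.07*u^6 - 0.58*u^5 + 2.34*u^4 - 8.1*u^3 + 9.53*u^2 - 4.9*u + 0.87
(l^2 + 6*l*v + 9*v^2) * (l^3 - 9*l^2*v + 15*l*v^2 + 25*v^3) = l^5 - 3*l^4*v - 30*l^3*v^2 + 34*l^2*v^3 + 285*l*v^4 + 225*v^5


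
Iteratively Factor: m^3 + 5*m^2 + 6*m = (m + 2)*(m^2 + 3*m) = (m + 2)*(m + 3)*(m)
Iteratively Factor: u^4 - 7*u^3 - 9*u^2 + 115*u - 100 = (u - 5)*(u^3 - 2*u^2 - 19*u + 20) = (u - 5)*(u - 1)*(u^2 - u - 20) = (u - 5)*(u - 1)*(u + 4)*(u - 5)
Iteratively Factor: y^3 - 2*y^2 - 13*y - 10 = (y + 1)*(y^2 - 3*y - 10) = (y - 5)*(y + 1)*(y + 2)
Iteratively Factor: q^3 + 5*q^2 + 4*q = (q)*(q^2 + 5*q + 4) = q*(q + 4)*(q + 1)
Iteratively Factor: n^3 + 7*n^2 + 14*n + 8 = (n + 2)*(n^2 + 5*n + 4) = (n + 1)*(n + 2)*(n + 4)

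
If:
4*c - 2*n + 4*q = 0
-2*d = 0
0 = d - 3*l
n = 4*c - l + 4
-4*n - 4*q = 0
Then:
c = -6/5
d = 0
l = 0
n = -4/5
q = 4/5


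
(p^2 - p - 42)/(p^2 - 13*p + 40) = (p^2 - p - 42)/(p^2 - 13*p + 40)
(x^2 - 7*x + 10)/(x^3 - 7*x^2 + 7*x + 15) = (x - 2)/(x^2 - 2*x - 3)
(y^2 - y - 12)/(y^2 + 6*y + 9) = (y - 4)/(y + 3)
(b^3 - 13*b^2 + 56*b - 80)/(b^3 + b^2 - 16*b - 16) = (b^2 - 9*b + 20)/(b^2 + 5*b + 4)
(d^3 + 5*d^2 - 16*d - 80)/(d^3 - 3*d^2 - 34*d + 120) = (d^2 + 9*d + 20)/(d^2 + d - 30)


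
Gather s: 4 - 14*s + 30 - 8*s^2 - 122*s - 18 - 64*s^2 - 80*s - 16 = -72*s^2 - 216*s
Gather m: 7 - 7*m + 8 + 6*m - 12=3 - m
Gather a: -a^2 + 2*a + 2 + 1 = -a^2 + 2*a + 3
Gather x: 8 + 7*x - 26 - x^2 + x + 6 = -x^2 + 8*x - 12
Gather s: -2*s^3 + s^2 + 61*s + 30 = -2*s^3 + s^2 + 61*s + 30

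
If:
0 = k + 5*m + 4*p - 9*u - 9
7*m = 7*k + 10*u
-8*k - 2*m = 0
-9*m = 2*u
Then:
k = 0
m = 0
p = 9/4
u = 0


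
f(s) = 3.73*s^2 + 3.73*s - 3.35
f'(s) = 7.46*s + 3.73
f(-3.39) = 26.87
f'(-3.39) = -21.56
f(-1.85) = 2.52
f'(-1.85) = -10.07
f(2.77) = 35.60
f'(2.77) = 24.39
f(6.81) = 195.03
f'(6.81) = 54.53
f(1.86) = 16.49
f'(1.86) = 17.61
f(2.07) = 20.35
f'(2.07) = 19.17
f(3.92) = 68.59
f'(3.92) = 32.97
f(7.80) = 252.68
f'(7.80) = 61.92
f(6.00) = 153.31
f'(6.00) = 48.49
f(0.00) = -3.35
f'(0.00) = 3.73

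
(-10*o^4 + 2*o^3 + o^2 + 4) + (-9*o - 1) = -10*o^4 + 2*o^3 + o^2 - 9*o + 3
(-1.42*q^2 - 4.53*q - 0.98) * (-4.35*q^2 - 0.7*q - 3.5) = 6.177*q^4 + 20.6995*q^3 + 12.404*q^2 + 16.541*q + 3.43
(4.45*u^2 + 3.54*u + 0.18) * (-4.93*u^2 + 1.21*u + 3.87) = -21.9385*u^4 - 12.0677*u^3 + 20.6175*u^2 + 13.9176*u + 0.6966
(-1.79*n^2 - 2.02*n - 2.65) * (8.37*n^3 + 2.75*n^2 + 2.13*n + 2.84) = -14.9823*n^5 - 21.8299*n^4 - 31.5482*n^3 - 16.6737*n^2 - 11.3813*n - 7.526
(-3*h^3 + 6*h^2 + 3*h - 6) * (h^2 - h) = -3*h^5 + 9*h^4 - 3*h^3 - 9*h^2 + 6*h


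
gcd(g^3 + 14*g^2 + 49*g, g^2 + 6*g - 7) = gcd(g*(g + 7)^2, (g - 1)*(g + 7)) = g + 7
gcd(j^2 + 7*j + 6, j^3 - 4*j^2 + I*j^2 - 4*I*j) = 1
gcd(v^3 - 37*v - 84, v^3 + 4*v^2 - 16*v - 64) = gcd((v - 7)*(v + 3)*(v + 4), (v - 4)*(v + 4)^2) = v + 4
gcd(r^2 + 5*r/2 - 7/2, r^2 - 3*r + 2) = r - 1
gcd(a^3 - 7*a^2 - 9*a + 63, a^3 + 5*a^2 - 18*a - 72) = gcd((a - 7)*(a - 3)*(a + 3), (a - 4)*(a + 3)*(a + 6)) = a + 3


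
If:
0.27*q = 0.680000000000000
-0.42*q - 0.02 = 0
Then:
No Solution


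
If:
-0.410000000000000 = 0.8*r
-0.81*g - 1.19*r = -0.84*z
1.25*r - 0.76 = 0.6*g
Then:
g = -2.33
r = -0.51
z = -2.98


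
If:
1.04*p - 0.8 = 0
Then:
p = 0.77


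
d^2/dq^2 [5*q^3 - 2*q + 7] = 30*q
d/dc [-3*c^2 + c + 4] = 1 - 6*c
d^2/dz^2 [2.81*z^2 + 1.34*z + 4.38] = 5.62000000000000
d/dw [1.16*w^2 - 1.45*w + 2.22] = 2.32*w - 1.45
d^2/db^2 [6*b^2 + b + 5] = 12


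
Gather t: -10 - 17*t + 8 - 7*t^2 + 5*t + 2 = -7*t^2 - 12*t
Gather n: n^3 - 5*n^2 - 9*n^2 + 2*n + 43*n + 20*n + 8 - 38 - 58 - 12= n^3 - 14*n^2 + 65*n - 100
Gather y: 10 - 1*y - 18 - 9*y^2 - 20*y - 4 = -9*y^2 - 21*y - 12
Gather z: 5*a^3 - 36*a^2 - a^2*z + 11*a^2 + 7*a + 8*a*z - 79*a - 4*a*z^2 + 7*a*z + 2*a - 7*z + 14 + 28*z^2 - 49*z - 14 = 5*a^3 - 25*a^2 - 70*a + z^2*(28 - 4*a) + z*(-a^2 + 15*a - 56)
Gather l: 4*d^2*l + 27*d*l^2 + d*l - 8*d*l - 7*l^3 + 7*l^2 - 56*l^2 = -7*l^3 + l^2*(27*d - 49) + l*(4*d^2 - 7*d)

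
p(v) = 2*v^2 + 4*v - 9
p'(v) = 4*v + 4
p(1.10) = -2.18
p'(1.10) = 8.40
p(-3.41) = 0.62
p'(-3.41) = -9.64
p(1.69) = 3.47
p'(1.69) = 10.76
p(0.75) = -4.88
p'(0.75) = 7.00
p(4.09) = 40.82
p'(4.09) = 20.36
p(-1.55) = -10.40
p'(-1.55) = -2.20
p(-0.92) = -10.99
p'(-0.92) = 0.32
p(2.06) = 7.73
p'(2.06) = 12.24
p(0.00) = -9.00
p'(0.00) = 4.00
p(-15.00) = 381.00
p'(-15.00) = -56.00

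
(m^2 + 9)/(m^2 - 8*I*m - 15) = (m + 3*I)/(m - 5*I)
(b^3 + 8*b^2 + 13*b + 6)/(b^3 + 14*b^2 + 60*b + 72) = (b^2 + 2*b + 1)/(b^2 + 8*b + 12)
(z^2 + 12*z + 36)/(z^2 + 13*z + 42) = (z + 6)/(z + 7)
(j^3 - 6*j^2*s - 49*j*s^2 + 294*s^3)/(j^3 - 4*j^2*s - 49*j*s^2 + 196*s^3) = (-j + 6*s)/(-j + 4*s)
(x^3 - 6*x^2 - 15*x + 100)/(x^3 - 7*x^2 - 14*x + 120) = (x - 5)/(x - 6)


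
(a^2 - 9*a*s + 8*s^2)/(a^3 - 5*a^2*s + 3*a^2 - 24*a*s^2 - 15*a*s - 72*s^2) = (a - s)/(a^2 + 3*a*s + 3*a + 9*s)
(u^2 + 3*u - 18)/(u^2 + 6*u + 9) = (u^2 + 3*u - 18)/(u^2 + 6*u + 9)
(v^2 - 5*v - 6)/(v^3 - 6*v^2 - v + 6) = 1/(v - 1)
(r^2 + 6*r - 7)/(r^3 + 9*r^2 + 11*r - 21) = 1/(r + 3)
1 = 1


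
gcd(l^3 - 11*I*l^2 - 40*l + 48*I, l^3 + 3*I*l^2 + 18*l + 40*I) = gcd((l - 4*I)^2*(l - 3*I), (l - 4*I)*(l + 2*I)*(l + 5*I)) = l - 4*I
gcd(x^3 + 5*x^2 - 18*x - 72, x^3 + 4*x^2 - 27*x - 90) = x^2 + 9*x + 18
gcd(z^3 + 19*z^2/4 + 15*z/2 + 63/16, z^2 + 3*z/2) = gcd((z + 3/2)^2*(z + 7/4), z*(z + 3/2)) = z + 3/2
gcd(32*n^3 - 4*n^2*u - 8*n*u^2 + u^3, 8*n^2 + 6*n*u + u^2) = 2*n + u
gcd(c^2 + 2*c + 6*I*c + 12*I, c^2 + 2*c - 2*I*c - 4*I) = c + 2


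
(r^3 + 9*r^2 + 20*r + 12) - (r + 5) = r^3 + 9*r^2 + 19*r + 7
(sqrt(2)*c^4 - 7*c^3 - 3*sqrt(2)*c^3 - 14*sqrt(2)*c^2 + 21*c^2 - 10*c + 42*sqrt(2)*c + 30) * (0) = 0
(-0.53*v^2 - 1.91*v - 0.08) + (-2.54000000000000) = -0.53*v^2 - 1.91*v - 2.62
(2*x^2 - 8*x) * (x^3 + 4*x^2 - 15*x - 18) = 2*x^5 - 62*x^3 + 84*x^2 + 144*x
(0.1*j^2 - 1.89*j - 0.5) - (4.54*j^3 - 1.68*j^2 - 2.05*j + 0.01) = -4.54*j^3 + 1.78*j^2 + 0.16*j - 0.51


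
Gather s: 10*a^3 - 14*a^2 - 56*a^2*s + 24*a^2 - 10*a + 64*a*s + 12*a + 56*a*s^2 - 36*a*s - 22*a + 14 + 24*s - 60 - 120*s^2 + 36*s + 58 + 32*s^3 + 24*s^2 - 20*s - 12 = 10*a^3 + 10*a^2 - 20*a + 32*s^3 + s^2*(56*a - 96) + s*(-56*a^2 + 28*a + 40)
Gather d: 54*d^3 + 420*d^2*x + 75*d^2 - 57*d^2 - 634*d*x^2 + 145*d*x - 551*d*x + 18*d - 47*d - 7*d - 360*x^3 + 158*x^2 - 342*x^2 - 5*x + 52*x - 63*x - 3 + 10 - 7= 54*d^3 + d^2*(420*x + 18) + d*(-634*x^2 - 406*x - 36) - 360*x^3 - 184*x^2 - 16*x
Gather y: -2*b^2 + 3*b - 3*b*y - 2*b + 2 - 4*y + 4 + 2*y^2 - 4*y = -2*b^2 + b + 2*y^2 + y*(-3*b - 8) + 6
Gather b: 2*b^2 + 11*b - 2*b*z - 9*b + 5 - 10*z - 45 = 2*b^2 + b*(2 - 2*z) - 10*z - 40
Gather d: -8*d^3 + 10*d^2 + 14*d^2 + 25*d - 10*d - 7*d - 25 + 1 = -8*d^3 + 24*d^2 + 8*d - 24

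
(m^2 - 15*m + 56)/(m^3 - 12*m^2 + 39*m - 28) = (m - 8)/(m^2 - 5*m + 4)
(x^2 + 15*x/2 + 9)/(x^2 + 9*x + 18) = (x + 3/2)/(x + 3)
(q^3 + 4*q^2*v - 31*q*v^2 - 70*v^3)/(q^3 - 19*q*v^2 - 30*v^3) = (q + 7*v)/(q + 3*v)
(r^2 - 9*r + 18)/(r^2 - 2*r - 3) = (r - 6)/(r + 1)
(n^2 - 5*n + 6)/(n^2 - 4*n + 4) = (n - 3)/(n - 2)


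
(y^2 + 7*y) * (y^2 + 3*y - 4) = y^4 + 10*y^3 + 17*y^2 - 28*y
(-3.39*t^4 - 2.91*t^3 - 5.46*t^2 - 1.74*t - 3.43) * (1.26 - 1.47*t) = 4.9833*t^5 + 0.00630000000000042*t^4 + 4.3596*t^3 - 4.3218*t^2 + 2.8497*t - 4.3218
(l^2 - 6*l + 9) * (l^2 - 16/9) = l^4 - 6*l^3 + 65*l^2/9 + 32*l/3 - 16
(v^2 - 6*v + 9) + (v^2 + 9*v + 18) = 2*v^2 + 3*v + 27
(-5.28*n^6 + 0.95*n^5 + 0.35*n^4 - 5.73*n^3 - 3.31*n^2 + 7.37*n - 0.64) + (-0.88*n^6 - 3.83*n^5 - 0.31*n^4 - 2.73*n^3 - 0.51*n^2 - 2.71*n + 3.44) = -6.16*n^6 - 2.88*n^5 + 0.04*n^4 - 8.46*n^3 - 3.82*n^2 + 4.66*n + 2.8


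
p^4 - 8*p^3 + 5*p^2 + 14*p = p*(p - 7)*(p - 2)*(p + 1)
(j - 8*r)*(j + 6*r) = j^2 - 2*j*r - 48*r^2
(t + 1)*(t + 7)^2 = t^3 + 15*t^2 + 63*t + 49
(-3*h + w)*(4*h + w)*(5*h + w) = -60*h^3 - 7*h^2*w + 6*h*w^2 + w^3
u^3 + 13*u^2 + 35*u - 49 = (u - 1)*(u + 7)^2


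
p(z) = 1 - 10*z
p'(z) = -10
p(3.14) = -30.40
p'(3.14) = -10.00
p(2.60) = -25.00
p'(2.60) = -10.00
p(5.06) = -49.60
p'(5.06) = -10.00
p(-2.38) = 24.80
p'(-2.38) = -10.00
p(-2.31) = 24.10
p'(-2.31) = -10.00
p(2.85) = -27.50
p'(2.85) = -10.00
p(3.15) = -30.50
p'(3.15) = -10.00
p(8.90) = -88.00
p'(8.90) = -10.00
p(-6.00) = 61.00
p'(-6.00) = -10.00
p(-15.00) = 151.00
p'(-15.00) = -10.00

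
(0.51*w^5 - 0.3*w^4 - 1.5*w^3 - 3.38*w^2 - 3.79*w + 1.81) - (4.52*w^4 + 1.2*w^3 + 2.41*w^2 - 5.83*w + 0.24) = 0.51*w^5 - 4.82*w^4 - 2.7*w^3 - 5.79*w^2 + 2.04*w + 1.57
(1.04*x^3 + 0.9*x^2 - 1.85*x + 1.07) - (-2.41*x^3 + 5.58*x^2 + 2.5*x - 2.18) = 3.45*x^3 - 4.68*x^2 - 4.35*x + 3.25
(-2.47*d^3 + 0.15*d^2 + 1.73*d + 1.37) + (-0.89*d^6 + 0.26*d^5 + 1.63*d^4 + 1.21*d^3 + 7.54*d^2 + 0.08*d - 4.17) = -0.89*d^6 + 0.26*d^5 + 1.63*d^4 - 1.26*d^3 + 7.69*d^2 + 1.81*d - 2.8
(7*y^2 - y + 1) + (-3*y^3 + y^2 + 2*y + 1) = -3*y^3 + 8*y^2 + y + 2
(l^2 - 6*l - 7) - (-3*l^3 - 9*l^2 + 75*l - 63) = 3*l^3 + 10*l^2 - 81*l + 56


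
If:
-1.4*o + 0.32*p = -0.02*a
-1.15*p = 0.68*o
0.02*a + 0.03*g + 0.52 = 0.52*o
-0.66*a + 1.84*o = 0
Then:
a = 0.00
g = -17.33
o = 0.00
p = 0.00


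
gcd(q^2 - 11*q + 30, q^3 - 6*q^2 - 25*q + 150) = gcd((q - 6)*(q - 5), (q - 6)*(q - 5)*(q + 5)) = q^2 - 11*q + 30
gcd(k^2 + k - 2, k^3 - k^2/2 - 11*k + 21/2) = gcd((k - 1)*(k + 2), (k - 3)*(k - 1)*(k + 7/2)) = k - 1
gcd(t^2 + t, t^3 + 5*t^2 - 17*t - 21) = t + 1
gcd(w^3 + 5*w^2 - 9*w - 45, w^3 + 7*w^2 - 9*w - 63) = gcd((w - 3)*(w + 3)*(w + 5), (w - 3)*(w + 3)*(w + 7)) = w^2 - 9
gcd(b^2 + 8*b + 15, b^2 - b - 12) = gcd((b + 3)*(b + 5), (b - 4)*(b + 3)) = b + 3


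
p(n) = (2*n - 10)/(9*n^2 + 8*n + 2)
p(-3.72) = -0.18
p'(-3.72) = -0.09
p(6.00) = 0.01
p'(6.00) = 0.00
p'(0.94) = 0.78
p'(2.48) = 0.07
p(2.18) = -0.09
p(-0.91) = -5.44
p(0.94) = -0.46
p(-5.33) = -0.10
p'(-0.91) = -20.06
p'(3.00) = 0.04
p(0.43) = -1.29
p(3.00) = -0.04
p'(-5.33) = -0.03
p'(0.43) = 3.13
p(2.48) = -0.07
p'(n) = (-18*n - 8)*(2*n - 10)/(9*n^2 + 8*n + 2)^2 + 2/(9*n^2 + 8*n + 2) = 6*(-3*n^2 + 30*n + 14)/(81*n^4 + 144*n^3 + 100*n^2 + 32*n + 4)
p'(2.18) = 0.10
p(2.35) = -0.08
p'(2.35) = 0.08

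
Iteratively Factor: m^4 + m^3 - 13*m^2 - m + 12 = (m - 3)*(m^3 + 4*m^2 - m - 4) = (m - 3)*(m + 4)*(m^2 - 1) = (m - 3)*(m + 1)*(m + 4)*(m - 1)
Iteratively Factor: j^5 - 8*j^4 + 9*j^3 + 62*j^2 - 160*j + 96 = (j + 3)*(j^4 - 11*j^3 + 42*j^2 - 64*j + 32) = (j - 1)*(j + 3)*(j^3 - 10*j^2 + 32*j - 32) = (j - 2)*(j - 1)*(j + 3)*(j^2 - 8*j + 16) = (j - 4)*(j - 2)*(j - 1)*(j + 3)*(j - 4)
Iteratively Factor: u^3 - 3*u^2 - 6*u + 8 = (u - 4)*(u^2 + u - 2) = (u - 4)*(u - 1)*(u + 2)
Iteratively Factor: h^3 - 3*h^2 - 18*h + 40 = (h - 2)*(h^2 - h - 20) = (h - 2)*(h + 4)*(h - 5)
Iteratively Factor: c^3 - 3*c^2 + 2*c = (c - 1)*(c^2 - 2*c) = (c - 2)*(c - 1)*(c)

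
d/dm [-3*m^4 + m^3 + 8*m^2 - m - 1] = -12*m^3 + 3*m^2 + 16*m - 1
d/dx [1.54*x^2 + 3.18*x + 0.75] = 3.08*x + 3.18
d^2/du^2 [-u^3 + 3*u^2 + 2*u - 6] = 6 - 6*u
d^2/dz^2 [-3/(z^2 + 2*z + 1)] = -18/(z^4 + 4*z^3 + 6*z^2 + 4*z + 1)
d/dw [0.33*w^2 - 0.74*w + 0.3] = 0.66*w - 0.74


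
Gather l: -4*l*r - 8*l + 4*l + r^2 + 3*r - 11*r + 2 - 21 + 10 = l*(-4*r - 4) + r^2 - 8*r - 9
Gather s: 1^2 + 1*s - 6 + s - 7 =2*s - 12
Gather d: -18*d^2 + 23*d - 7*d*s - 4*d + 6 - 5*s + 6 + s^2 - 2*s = -18*d^2 + d*(19 - 7*s) + s^2 - 7*s + 12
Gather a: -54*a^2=-54*a^2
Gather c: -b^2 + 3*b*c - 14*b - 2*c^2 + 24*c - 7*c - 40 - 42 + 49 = -b^2 - 14*b - 2*c^2 + c*(3*b + 17) - 33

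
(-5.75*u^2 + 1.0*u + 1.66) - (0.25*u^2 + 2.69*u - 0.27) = -6.0*u^2 - 1.69*u + 1.93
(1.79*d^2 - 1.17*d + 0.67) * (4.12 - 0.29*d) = -0.5191*d^3 + 7.7141*d^2 - 5.0147*d + 2.7604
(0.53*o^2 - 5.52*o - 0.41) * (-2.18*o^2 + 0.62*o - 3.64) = -1.1554*o^4 + 12.3622*o^3 - 4.4578*o^2 + 19.8386*o + 1.4924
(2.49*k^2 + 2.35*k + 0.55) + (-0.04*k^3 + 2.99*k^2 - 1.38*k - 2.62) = -0.04*k^3 + 5.48*k^2 + 0.97*k - 2.07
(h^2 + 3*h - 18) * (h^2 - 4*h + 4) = h^4 - h^3 - 26*h^2 + 84*h - 72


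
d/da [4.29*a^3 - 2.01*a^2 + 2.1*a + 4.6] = 12.87*a^2 - 4.02*a + 2.1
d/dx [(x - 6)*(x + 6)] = 2*x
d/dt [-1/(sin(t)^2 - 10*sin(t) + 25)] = 2*cos(t)/(sin(t) - 5)^3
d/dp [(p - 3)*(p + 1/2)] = 2*p - 5/2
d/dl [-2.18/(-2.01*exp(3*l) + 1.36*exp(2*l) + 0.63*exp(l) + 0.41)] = (-13.1454*exp(2*l) + 5.9296*exp(l) + 1.3734)*exp(l)/(-2.01*exp(3*l) + 1.36*exp(2*l) + 0.63*exp(l) + 0.41)^2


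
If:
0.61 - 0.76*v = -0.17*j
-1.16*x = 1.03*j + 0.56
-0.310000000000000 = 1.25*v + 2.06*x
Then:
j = 0.21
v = 0.85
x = -0.67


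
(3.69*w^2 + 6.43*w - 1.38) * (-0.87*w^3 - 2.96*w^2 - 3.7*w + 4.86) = -3.2103*w^5 - 16.5165*w^4 - 31.4852*w^3 - 1.7728*w^2 + 36.3558*w - 6.7068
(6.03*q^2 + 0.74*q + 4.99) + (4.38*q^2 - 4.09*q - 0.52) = 10.41*q^2 - 3.35*q + 4.47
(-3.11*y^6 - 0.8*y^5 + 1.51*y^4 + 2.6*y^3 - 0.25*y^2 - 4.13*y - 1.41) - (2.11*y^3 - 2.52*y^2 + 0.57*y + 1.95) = -3.11*y^6 - 0.8*y^5 + 1.51*y^4 + 0.49*y^3 + 2.27*y^2 - 4.7*y - 3.36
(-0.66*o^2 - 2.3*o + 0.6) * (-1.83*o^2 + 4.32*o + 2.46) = 1.2078*o^4 + 1.3578*o^3 - 12.6576*o^2 - 3.066*o + 1.476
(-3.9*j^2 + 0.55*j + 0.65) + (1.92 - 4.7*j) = -3.9*j^2 - 4.15*j + 2.57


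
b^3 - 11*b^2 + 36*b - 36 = (b - 6)*(b - 3)*(b - 2)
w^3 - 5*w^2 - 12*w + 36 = (w - 6)*(w - 2)*(w + 3)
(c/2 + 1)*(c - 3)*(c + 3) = c^3/2 + c^2 - 9*c/2 - 9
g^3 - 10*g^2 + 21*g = g*(g - 7)*(g - 3)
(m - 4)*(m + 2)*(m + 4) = m^3 + 2*m^2 - 16*m - 32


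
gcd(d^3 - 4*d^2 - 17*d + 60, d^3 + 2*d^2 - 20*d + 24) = 1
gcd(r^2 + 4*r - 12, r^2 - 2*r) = r - 2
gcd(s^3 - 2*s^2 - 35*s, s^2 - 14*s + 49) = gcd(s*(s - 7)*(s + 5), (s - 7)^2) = s - 7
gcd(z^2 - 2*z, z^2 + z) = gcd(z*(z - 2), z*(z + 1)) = z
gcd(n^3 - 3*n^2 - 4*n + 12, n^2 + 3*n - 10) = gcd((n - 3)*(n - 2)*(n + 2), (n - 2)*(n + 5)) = n - 2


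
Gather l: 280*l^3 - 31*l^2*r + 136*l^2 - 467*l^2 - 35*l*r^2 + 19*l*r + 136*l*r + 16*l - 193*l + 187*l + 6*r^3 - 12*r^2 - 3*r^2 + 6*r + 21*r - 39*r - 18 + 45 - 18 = 280*l^3 + l^2*(-31*r - 331) + l*(-35*r^2 + 155*r + 10) + 6*r^3 - 15*r^2 - 12*r + 9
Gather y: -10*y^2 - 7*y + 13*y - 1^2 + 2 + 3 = -10*y^2 + 6*y + 4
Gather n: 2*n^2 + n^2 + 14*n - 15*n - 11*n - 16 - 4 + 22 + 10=3*n^2 - 12*n + 12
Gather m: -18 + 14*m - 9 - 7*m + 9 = 7*m - 18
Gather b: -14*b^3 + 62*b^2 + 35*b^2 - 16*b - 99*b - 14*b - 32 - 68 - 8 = -14*b^3 + 97*b^2 - 129*b - 108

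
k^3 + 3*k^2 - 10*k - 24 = (k - 3)*(k + 2)*(k + 4)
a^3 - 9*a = a*(a - 3)*(a + 3)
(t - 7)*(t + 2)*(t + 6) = t^3 + t^2 - 44*t - 84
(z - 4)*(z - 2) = z^2 - 6*z + 8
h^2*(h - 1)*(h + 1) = h^4 - h^2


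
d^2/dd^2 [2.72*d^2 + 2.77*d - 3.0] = 5.44000000000000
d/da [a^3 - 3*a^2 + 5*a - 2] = 3*a^2 - 6*a + 5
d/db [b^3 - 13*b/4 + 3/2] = 3*b^2 - 13/4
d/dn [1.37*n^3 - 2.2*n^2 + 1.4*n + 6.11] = 4.11*n^2 - 4.4*n + 1.4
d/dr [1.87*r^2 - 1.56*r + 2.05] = 3.74*r - 1.56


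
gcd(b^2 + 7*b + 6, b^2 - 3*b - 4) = b + 1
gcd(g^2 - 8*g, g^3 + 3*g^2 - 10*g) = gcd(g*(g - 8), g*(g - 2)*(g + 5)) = g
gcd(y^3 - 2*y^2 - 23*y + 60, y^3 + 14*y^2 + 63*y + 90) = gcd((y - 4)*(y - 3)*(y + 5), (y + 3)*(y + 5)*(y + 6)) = y + 5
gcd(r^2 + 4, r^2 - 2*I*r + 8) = r + 2*I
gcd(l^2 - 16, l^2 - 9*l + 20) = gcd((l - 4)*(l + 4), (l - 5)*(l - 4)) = l - 4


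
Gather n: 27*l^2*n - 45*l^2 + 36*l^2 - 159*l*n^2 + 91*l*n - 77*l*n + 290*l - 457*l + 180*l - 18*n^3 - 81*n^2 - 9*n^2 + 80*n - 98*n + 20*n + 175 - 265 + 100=-9*l^2 + 13*l - 18*n^3 + n^2*(-159*l - 90) + n*(27*l^2 + 14*l + 2) + 10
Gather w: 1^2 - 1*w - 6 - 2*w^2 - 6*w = -2*w^2 - 7*w - 5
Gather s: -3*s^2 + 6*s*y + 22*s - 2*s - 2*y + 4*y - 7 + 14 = -3*s^2 + s*(6*y + 20) + 2*y + 7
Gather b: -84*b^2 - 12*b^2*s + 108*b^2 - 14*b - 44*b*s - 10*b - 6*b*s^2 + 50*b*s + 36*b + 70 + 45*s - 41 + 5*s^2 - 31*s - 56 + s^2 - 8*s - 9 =b^2*(24 - 12*s) + b*(-6*s^2 + 6*s + 12) + 6*s^2 + 6*s - 36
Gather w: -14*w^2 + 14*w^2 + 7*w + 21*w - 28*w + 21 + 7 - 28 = 0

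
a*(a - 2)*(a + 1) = a^3 - a^2 - 2*a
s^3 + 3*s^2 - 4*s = s*(s - 1)*(s + 4)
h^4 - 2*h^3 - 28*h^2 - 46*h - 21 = (h - 7)*(h + 1)^2*(h + 3)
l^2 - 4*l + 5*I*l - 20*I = (l - 4)*(l + 5*I)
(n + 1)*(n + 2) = n^2 + 3*n + 2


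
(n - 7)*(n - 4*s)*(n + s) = n^3 - 3*n^2*s - 7*n^2 - 4*n*s^2 + 21*n*s + 28*s^2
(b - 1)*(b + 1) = b^2 - 1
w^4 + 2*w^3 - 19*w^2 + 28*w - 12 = (w - 2)*(w - 1)^2*(w + 6)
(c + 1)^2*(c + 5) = c^3 + 7*c^2 + 11*c + 5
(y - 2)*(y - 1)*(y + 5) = y^3 + 2*y^2 - 13*y + 10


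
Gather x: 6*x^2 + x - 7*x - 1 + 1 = 6*x^2 - 6*x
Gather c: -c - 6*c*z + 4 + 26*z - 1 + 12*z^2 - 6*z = c*(-6*z - 1) + 12*z^2 + 20*z + 3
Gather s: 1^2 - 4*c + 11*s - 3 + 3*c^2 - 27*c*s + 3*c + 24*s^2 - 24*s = 3*c^2 - c + 24*s^2 + s*(-27*c - 13) - 2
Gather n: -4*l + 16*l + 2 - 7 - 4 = 12*l - 9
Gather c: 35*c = 35*c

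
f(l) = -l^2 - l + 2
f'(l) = -2*l - 1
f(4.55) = -23.25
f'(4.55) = -10.10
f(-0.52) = 2.25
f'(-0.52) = 0.04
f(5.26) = -30.93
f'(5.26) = -11.52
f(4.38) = -21.56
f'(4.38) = -9.76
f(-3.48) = -6.63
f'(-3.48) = 5.96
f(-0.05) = 2.05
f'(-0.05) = -0.90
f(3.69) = -15.31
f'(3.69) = -8.38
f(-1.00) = 2.00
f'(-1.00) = 1.00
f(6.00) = -40.00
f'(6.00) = -13.00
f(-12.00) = -130.00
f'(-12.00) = 23.00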